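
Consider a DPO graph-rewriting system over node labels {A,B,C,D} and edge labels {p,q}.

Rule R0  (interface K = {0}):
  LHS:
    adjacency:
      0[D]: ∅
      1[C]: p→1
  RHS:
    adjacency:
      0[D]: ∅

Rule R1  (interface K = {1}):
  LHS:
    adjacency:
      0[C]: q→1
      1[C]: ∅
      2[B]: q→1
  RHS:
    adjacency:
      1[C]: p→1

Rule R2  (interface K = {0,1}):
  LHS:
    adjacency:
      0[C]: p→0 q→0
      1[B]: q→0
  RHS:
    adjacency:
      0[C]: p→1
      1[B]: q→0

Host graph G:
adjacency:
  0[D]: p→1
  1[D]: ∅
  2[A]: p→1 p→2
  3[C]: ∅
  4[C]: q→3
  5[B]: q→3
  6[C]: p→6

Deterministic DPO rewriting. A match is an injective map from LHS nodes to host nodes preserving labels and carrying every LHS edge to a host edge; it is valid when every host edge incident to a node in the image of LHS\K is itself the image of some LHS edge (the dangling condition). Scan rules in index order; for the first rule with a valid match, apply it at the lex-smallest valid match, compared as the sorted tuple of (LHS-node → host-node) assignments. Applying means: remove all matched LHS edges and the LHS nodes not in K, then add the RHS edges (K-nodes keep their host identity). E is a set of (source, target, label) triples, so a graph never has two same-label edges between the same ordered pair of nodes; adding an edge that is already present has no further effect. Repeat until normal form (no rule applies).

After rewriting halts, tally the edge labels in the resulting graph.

Answer: p:3

Rewrite trace:
[0] host  ⇒  7 nodes, 6 edges  {0-p->1 2-p->1 2-p->2 4-q->3 5-q->3 6-p->6}
[1] R0 @ {0↦0, 1↦6}  ⇒  6 nodes, 5 edges  {0-p->1 2-p->1 2-p->2 4-q->3 5-q->3}
[2] R1 @ {0↦4, 1↦3, 2↦5}  ⇒  4 nodes, 4 edges  {0-p->1 2-p->1 2-p->2 3-p->3}
[3] R0 @ {0↦0, 1↦3}  ⇒  3 nodes, 3 edges  {0-p->1 2-p->1 2-p->2}
final graph: no rule applies after step 3
NF edges: [(0, 1, 'p'), (2, 1, 'p'), (2, 2, 'p')]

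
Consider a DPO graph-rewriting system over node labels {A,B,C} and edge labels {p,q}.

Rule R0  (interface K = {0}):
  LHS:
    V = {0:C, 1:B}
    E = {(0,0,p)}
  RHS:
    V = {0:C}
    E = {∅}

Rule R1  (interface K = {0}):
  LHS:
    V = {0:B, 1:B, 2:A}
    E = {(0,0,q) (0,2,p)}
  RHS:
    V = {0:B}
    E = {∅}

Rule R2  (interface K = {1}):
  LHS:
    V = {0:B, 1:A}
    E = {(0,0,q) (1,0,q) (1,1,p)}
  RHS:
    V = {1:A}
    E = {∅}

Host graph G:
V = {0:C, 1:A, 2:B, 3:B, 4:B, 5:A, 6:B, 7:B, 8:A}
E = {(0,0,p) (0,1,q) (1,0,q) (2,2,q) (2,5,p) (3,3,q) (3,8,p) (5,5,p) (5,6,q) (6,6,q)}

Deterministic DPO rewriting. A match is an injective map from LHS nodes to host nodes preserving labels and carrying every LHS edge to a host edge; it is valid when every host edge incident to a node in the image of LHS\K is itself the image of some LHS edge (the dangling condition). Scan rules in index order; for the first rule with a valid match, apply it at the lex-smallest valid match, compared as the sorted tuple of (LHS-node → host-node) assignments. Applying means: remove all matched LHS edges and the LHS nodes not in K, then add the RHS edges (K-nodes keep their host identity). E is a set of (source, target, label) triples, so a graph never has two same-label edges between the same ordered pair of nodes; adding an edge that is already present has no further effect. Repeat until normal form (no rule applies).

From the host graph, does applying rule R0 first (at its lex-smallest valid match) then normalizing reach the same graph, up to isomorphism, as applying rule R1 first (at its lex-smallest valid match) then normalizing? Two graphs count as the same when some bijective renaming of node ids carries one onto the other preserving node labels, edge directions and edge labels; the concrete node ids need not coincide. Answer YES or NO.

branch R0-first: apply at {0↦0, 1↦4} → |E|=9, then 3 more step(s) → NF |V|=3 |E|=2 V={0:C, 1:A, 2:B} E=0-q->1 1-q->0
branch R1-first: apply at {0↦3, 1↦4, 2↦8} → |E|=8, then 3 more step(s) → NF |V|=3 |E|=2 V={0:C, 1:A, 2:B} E=0-q->1 1-q->0
graphs isomorphic (equal up to label-preserving node renaming)

Answer: YES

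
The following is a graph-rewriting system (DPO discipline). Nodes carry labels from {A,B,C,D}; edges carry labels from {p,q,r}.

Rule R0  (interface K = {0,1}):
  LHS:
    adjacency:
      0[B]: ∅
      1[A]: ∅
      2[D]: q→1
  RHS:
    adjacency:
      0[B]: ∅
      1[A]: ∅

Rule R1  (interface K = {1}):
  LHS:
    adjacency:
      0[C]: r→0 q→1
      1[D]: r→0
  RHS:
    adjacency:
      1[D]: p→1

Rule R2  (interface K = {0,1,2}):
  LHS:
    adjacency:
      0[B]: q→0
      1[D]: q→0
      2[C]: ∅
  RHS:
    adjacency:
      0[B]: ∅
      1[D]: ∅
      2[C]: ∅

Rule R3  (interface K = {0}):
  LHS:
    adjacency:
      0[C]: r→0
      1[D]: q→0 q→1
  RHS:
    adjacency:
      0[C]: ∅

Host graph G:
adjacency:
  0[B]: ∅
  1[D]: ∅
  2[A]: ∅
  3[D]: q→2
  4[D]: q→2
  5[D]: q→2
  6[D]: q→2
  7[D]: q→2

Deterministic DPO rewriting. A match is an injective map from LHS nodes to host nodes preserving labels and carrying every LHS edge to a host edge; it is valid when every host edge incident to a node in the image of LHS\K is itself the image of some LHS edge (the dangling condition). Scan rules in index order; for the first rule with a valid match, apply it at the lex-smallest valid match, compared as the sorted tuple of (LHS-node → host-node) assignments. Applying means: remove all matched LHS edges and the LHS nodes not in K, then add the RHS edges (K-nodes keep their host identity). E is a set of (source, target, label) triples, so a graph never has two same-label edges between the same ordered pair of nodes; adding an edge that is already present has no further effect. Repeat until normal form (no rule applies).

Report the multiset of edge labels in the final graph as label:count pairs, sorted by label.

Answer: (no edges)

Derivation:
start.  V:8 E:5  edges: 3-q->2 4-q->2 5-q->2 6-q->2 7-q->2
1. fire R0 via {0↦0, 1↦2, 2↦3}  →  V:7 E:4  edges: 4-q->2 5-q->2 6-q->2 7-q->2
2. fire R0 via {0↦0, 1↦2, 2↦4}  →  V:6 E:3  edges: 5-q->2 6-q->2 7-q->2
3. fire R0 via {0↦0, 1↦2, 2↦5}  →  V:5 E:2  edges: 6-q->2 7-q->2
4. fire R0 via {0↦0, 1↦2, 2↦6}  →  V:4 E:1  edges: 7-q->2
5. fire R0 via {0↦0, 1↦2, 2↦7}  →  V:3 E:0  edges: ∅
normal form: no rule applies after step 5
NF edges: []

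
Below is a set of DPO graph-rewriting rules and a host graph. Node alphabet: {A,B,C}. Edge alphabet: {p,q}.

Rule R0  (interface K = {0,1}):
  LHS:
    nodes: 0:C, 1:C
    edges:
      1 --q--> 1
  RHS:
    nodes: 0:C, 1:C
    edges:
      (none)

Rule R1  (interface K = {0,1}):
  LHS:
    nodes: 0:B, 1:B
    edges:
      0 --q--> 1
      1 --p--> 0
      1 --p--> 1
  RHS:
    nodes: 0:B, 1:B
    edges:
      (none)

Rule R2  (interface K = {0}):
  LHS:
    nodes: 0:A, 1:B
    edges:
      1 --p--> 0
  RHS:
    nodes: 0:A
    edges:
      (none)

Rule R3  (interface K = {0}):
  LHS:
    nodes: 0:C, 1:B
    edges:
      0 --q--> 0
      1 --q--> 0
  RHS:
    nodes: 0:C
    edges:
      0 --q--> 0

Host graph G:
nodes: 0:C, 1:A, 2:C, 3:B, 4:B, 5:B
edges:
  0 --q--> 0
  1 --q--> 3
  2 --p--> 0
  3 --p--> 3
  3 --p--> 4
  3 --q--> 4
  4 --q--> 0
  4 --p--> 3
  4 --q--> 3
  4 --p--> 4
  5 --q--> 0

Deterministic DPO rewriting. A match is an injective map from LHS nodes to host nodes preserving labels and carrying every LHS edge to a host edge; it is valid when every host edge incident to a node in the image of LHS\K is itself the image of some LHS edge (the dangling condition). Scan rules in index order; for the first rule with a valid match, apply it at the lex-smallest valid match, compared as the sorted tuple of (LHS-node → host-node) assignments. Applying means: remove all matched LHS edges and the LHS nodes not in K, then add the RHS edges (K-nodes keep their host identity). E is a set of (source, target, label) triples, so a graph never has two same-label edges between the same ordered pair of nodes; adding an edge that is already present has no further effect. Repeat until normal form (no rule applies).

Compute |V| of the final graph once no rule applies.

[0] host  ⇒  6 nodes, 11 edges  {0-q->0 1-q->3 2-p->0 3-p->3 3-p->4 3-q->4 4-q->0 4-p->3 4-q->3 4-p->4 5-q->0}
[1] R0 @ {0↦2, 1↦0}  ⇒  6 nodes, 10 edges  {1-q->3 2-p->0 3-p->3 3-p->4 3-q->4 4-q->0 4-p->3 4-q->3 4-p->4 5-q->0}
[2] R1 @ {0↦3, 1↦4}  ⇒  6 nodes, 7 edges  {1-q->3 2-p->0 3-p->3 3-p->4 4-q->0 4-q->3 5-q->0}
[3] R1 @ {0↦4, 1↦3}  ⇒  6 nodes, 4 edges  {1-q->3 2-p->0 4-q->0 5-q->0}
normal form: no rule applies after step 3
NF nodes: {0:C, 1:A, 2:C, 3:B, 4:B, 5:B}

Answer: 6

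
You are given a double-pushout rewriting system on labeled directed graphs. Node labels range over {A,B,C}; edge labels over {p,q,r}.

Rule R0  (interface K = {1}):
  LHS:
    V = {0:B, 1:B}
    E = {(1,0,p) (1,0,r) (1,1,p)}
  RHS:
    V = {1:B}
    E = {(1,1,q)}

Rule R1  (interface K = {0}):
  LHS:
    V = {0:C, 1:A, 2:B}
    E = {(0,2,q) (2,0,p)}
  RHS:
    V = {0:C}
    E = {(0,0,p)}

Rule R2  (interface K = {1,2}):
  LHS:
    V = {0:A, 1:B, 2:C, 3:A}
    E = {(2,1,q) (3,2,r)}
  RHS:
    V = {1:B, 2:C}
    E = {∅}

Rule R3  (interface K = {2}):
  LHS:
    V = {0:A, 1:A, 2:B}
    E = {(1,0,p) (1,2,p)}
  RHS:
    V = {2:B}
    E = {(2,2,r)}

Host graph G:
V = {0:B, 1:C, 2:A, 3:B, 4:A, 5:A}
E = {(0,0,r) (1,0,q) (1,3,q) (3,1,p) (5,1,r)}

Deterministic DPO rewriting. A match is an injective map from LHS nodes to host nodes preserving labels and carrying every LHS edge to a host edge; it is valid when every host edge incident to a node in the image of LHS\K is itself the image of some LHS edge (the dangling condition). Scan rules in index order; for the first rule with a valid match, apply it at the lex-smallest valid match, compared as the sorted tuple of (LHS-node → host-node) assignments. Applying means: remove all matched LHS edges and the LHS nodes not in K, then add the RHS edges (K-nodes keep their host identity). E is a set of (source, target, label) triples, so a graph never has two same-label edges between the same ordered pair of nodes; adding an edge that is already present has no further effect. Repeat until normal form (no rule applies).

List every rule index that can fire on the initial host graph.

R0: no valid match — LHS pattern not found
R1: 2 valid matches — {0↦1, 1↦2, 2↦3}, {0↦1, 1↦4, 2↦3}
R2: 4 valid matches — {0↦2, 1↦0, 2↦1, 3↦5}, {0↦2, 1↦3, 2↦1, 3↦5}, {0↦4, 1↦0, 2↦1, 3↦5} (+1 more)
R3: no valid match — LHS pattern not found

Answer: [R1,R2]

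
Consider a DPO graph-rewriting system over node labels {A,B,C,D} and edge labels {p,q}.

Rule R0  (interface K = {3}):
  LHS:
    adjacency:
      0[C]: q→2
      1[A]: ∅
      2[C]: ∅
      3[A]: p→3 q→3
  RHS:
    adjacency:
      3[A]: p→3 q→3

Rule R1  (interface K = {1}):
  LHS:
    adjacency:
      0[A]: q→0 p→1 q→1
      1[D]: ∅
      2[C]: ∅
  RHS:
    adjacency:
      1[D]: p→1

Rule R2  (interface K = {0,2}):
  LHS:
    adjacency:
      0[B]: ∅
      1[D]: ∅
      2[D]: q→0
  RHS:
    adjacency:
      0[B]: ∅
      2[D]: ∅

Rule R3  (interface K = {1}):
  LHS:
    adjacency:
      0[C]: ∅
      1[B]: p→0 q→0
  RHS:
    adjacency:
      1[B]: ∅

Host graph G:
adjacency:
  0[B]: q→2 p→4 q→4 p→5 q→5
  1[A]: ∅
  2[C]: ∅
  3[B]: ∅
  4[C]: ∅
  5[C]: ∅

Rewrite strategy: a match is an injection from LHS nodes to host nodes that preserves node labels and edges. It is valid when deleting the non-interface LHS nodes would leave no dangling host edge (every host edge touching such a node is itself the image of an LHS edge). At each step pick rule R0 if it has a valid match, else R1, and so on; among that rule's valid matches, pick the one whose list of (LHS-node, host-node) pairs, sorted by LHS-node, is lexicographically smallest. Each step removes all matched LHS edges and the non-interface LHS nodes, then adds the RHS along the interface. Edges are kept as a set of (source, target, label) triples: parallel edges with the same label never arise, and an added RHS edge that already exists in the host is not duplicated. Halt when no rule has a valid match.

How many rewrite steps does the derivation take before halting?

Answer: 2

Steps:
start.  V:6 E:5  edges: 0-q->2 0-p->4 0-q->4 0-p->5 0-q->5
1. fire R3 via {0↦4, 1↦0}  →  V:5 E:3  edges: 0-q->2 0-p->5 0-q->5
2. fire R3 via {0↦5, 1↦0}  →  V:4 E:1  edges: 0-q->2
normal form: no rule applies after step 2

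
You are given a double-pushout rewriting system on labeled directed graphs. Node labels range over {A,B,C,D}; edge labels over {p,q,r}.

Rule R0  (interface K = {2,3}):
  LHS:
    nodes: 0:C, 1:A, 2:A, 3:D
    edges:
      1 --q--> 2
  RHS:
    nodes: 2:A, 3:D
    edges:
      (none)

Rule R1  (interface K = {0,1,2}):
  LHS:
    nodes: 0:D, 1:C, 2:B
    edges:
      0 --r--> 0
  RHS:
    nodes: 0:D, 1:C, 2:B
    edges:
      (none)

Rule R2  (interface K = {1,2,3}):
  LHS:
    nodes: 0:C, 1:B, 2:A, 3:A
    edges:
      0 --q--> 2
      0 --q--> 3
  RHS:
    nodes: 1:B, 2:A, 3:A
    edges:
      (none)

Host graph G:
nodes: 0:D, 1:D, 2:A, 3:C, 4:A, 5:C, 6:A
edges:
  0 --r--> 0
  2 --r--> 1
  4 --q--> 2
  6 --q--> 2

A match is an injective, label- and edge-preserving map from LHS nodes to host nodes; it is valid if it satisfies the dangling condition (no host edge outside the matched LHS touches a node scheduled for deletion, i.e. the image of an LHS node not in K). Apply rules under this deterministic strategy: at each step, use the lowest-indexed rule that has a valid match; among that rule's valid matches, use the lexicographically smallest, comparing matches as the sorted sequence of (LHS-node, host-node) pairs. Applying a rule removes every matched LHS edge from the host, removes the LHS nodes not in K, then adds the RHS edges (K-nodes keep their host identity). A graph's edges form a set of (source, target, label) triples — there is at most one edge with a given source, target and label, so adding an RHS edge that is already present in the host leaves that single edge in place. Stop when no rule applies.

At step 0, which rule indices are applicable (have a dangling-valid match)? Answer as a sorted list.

R0: 8 valid matches — {0↦3, 1↦4, 2↦2, 3↦0}, {0↦3, 1↦4, 2↦2, 3↦1}, {0↦3, 1↦6, 2↦2, 3↦0} (+5 more)
R1: no valid match — LHS pattern not found
R2: no valid match — LHS pattern not found

Answer: [R0]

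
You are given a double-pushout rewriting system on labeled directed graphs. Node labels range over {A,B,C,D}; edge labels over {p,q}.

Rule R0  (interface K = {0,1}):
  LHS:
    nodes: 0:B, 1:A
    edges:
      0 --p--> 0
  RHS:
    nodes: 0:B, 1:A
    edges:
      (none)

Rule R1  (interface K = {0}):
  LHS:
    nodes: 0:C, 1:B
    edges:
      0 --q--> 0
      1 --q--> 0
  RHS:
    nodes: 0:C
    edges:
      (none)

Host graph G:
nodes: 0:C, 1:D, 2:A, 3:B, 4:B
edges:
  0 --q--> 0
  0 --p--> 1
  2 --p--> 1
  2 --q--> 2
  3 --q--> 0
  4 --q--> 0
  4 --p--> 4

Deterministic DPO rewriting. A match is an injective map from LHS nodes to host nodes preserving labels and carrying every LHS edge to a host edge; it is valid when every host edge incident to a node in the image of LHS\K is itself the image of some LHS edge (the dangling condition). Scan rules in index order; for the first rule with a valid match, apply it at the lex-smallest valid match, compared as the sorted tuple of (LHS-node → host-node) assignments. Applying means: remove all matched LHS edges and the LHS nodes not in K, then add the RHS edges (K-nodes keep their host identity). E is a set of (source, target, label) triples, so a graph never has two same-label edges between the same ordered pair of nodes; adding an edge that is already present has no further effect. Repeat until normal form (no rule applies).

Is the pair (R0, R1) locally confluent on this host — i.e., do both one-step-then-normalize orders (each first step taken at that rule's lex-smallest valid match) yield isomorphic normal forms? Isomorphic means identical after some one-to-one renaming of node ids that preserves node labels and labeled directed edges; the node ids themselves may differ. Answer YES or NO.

Answer: YES

Rewrite trace:
branch R0-first: apply at {0↦4, 1↦2} → |E|=6, then 1 more step(s) → NF |V|=4 |E|=4 V={0:C, 1:D, 2:A, 4:B} E=0-p->1 2-p->1 2-q->2 4-q->0
branch R1-first: apply at {0↦0, 1↦3} → |E|=5, then 1 more step(s) → NF |V|=4 |E|=4 V={0:C, 1:D, 2:A, 4:B} E=0-p->1 2-p->1 2-q->2 4-q->0
graphs isomorphic (equal up to label-preserving node renaming)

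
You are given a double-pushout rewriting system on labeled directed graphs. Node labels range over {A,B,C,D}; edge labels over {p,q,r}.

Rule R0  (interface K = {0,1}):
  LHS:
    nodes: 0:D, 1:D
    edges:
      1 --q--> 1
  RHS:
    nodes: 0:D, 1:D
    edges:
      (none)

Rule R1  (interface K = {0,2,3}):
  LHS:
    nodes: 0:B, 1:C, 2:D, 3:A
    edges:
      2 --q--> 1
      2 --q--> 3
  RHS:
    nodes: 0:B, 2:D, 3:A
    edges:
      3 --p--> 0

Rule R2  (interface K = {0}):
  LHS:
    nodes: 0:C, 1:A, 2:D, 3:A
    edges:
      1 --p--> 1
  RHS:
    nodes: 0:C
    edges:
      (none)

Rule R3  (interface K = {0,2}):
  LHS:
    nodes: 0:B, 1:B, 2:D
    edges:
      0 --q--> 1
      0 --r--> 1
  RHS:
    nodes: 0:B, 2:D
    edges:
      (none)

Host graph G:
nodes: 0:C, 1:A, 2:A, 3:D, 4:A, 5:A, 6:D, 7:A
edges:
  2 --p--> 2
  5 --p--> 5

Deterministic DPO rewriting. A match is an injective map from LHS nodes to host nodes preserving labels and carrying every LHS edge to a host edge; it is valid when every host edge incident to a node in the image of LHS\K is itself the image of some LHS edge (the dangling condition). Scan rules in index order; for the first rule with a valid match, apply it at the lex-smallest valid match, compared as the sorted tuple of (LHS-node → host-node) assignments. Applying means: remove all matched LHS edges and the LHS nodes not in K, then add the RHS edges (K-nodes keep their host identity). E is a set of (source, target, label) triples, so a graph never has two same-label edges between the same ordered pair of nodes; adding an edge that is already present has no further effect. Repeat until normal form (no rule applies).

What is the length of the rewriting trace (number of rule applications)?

Answer: 2

Rewrite trace:
[0] host  ⇒  8 nodes, 2 edges  {2-p->2 5-p->5}
[1] R2 @ {0↦0, 1↦2, 2↦3, 3↦1}  ⇒  5 nodes, 1 edges  {5-p->5}
[2] R2 @ {0↦0, 1↦5, 2↦6, 3↦4}  ⇒  2 nodes, 0 edges  {∅}
final graph: no rule applies after step 2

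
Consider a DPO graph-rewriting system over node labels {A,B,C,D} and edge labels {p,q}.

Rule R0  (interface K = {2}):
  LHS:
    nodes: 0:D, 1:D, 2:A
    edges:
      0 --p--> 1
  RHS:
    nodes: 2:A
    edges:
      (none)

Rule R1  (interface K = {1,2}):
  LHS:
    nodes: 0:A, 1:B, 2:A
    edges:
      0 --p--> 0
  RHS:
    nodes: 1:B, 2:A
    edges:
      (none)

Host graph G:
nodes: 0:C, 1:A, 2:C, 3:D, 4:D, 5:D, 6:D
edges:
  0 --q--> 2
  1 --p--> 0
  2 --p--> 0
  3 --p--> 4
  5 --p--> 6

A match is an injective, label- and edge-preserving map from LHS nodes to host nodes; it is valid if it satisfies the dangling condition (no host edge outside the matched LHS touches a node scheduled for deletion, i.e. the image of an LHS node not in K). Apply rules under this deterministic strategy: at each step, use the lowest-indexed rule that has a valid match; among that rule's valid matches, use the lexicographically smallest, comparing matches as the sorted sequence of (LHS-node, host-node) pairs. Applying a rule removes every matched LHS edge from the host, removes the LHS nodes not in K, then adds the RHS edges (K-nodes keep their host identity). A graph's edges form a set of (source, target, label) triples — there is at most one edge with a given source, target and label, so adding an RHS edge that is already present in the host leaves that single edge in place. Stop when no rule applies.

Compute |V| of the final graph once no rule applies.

Answer: 3

Rewrite trace:
[0] host  ⇒  7 nodes, 5 edges  {0-q->2 1-p->0 2-p->0 3-p->4 5-p->6}
[1] R0 @ {0↦3, 1↦4, 2↦1}  ⇒  5 nodes, 4 edges  {0-q->2 1-p->0 2-p->0 5-p->6}
[2] R0 @ {0↦5, 1↦6, 2↦1}  ⇒  3 nodes, 3 edges  {0-q->2 1-p->0 2-p->0}
normal form: no rule applies after step 2
NF nodes: {0:C, 1:A, 2:C}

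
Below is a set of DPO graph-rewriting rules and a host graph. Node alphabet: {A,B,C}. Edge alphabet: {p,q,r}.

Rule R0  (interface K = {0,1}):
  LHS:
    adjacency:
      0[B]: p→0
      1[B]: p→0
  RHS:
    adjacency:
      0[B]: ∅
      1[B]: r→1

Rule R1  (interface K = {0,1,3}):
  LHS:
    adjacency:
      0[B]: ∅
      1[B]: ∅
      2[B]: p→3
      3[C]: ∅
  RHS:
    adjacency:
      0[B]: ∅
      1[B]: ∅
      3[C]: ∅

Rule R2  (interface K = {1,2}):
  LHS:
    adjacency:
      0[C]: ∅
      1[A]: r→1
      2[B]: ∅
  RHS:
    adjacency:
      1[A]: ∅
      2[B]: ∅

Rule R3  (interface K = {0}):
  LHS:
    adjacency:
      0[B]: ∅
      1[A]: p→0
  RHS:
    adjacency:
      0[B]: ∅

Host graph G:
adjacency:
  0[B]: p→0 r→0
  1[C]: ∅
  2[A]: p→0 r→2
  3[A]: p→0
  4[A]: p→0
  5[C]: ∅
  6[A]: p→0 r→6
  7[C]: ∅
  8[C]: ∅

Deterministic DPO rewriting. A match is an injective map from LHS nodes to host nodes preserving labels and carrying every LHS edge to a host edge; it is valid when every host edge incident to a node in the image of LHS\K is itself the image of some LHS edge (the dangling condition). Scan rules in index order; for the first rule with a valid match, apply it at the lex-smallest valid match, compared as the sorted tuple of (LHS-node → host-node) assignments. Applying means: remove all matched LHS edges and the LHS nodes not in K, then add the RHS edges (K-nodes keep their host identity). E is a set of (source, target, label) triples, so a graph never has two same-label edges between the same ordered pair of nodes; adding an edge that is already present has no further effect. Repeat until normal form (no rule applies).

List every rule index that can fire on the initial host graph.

Answer: [R2,R3]

Derivation:
R0: no valid match — LHS pattern not found
R1: no valid match — LHS pattern not found
R2: 8 valid matches — {0↦1, 1↦2, 2↦0}, {0↦1, 1↦6, 2↦0}, {0↦5, 1↦2, 2↦0} (+5 more)
R3: 2 valid matches — {0↦0, 1↦3}, {0↦0, 1↦4}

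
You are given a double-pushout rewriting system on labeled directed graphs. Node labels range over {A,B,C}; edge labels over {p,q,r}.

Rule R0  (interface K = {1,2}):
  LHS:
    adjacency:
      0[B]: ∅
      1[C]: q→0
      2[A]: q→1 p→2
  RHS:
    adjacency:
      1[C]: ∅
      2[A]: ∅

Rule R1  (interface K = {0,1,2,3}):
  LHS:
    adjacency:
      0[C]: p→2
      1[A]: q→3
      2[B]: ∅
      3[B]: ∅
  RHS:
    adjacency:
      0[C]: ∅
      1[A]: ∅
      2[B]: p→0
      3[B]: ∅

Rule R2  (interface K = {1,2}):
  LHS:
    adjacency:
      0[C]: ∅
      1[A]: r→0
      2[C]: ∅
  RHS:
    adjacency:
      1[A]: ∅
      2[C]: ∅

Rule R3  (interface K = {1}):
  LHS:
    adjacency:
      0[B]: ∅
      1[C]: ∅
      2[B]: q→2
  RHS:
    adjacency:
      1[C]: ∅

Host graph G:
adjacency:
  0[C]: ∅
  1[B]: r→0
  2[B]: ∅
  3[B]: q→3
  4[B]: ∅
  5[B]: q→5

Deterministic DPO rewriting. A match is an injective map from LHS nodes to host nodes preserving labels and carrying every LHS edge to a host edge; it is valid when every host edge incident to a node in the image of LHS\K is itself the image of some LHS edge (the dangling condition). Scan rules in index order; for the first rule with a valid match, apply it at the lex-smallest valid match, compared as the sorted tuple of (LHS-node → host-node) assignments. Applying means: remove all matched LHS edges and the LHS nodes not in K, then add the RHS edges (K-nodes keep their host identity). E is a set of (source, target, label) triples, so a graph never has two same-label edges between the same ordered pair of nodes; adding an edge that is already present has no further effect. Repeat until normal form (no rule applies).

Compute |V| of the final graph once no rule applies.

initial: |V|=6 |E|=3  E = 1-r->0 3-q->3 5-q->5
step 1: apply R3 at {0↦2, 1↦0, 2↦3}  → |V|=4 |E|=2  E = 1-r->0 5-q->5
step 2: apply R3 at {0↦4, 1↦0, 2↦5}  → |V|=2 |E|=1  E = 1-r->0
final graph: no rule applies after step 2
NF nodes: {0:C, 1:B}

Answer: 2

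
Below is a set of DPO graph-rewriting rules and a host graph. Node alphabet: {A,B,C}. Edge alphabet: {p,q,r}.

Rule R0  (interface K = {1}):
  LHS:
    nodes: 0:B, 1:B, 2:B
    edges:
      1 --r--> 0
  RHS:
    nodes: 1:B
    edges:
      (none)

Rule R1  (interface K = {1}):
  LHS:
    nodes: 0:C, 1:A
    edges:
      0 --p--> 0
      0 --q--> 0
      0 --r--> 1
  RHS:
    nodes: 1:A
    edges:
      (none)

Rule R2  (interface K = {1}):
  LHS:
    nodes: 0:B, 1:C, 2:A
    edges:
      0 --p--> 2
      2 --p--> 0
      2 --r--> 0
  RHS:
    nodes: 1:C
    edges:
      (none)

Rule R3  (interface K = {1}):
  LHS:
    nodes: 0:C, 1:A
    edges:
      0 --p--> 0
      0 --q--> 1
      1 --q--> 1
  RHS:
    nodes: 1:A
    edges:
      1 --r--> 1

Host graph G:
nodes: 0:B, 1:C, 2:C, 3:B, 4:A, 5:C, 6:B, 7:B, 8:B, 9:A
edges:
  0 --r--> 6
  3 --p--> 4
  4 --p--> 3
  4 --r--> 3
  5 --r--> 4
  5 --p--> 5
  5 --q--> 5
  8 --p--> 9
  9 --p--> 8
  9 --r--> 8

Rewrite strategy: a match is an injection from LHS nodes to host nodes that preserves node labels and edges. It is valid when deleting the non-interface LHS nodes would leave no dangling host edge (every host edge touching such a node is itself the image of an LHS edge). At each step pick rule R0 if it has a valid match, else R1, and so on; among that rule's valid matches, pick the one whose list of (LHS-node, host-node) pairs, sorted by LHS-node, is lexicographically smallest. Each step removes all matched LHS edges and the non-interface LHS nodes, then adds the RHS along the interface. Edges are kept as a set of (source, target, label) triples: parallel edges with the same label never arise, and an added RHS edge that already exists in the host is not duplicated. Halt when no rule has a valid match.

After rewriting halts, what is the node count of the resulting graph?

start.  V:10 E:10  edges: 0-r->6 3-p->4 4-p->3 4-r->3 5-r->4 5-p->5 5-q->5 8-p->9 9-p->8 9-r->8
1. fire R0 via {0↦6, 1↦0, 2↦7}  →  V:8 E:9  edges: 3-p->4 4-p->3 4-r->3 5-r->4 5-p->5 5-q->5 8-p->9 9-p->8 9-r->8
2. fire R1 via {0↦5, 1↦4}  →  V:7 E:6  edges: 3-p->4 4-p->3 4-r->3 8-p->9 9-p->8 9-r->8
3. fire R2 via {0↦3, 1↦1, 2↦4}  →  V:5 E:3  edges: 8-p->9 9-p->8 9-r->8
4. fire R2 via {0↦8, 1↦1, 2↦9}  →  V:3 E:0  edges: ∅
normal form: no rule applies after step 4
NF nodes: {0:B, 1:C, 2:C}

Answer: 3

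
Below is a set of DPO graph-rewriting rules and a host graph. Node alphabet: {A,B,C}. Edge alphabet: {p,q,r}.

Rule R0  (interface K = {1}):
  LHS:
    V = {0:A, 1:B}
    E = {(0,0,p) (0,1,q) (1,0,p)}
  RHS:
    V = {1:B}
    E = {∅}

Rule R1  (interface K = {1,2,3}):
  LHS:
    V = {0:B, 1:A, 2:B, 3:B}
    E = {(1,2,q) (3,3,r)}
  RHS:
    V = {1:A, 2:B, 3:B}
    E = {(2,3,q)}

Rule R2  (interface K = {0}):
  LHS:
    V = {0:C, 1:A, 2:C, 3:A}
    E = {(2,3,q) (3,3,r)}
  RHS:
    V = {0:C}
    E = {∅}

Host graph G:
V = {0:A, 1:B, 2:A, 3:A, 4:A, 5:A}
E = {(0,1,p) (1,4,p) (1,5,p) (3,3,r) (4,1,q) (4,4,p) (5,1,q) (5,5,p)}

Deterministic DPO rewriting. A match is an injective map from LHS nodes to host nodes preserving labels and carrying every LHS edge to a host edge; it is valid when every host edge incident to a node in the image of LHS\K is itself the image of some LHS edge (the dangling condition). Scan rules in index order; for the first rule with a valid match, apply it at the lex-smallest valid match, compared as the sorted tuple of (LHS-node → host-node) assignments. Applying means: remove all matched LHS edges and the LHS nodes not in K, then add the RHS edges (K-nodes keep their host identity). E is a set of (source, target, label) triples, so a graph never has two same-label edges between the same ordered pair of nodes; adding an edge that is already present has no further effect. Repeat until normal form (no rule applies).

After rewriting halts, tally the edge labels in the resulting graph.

start.  V:6 E:8  edges: 0-p->1 1-p->4 1-p->5 3-r->3 4-q->1 4-p->4 5-q->1 5-p->5
1. fire R0 via {0↦4, 1↦1}  →  V:5 E:5  edges: 0-p->1 1-p->5 3-r->3 5-q->1 5-p->5
2. fire R0 via {0↦5, 1↦1}  →  V:4 E:2  edges: 0-p->1 3-r->3
normal form: no rule applies after step 2
NF edges: [(0, 1, 'p'), (3, 3, 'r')]

Answer: p:1 r:1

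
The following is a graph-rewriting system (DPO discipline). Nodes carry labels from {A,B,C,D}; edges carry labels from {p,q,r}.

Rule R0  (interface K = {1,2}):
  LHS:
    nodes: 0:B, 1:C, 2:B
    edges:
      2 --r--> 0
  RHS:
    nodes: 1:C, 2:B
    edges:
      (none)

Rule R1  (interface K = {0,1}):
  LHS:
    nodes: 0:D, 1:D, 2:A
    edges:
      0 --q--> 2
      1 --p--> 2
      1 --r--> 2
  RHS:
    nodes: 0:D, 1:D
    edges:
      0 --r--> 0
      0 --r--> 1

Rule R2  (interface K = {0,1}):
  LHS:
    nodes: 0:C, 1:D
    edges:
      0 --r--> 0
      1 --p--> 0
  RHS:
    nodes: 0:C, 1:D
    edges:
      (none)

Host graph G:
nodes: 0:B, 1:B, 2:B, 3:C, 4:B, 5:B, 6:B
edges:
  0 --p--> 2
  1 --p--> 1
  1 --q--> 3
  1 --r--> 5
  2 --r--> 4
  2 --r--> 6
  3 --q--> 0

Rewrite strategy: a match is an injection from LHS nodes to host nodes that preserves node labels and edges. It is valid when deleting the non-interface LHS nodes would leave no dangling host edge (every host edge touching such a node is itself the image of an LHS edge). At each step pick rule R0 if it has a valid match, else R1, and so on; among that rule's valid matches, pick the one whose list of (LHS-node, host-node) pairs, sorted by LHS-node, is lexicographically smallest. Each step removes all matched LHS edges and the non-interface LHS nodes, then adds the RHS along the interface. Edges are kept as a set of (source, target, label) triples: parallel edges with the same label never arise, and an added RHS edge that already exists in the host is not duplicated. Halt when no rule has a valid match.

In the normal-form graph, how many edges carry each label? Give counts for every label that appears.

Answer: p:2 q:2

Derivation:
[0] host  ⇒  7 nodes, 7 edges  {0-p->2 1-p->1 1-q->3 1-r->5 2-r->4 2-r->6 3-q->0}
[1] R0 @ {0↦4, 1↦3, 2↦2}  ⇒  6 nodes, 6 edges  {0-p->2 1-p->1 1-q->3 1-r->5 2-r->6 3-q->0}
[2] R0 @ {0↦5, 1↦3, 2↦1}  ⇒  5 nodes, 5 edges  {0-p->2 1-p->1 1-q->3 2-r->6 3-q->0}
[3] R0 @ {0↦6, 1↦3, 2↦2}  ⇒  4 nodes, 4 edges  {0-p->2 1-p->1 1-q->3 3-q->0}
halt: no rule applies after step 3
NF edges: [(0, 2, 'p'), (1, 1, 'p'), (1, 3, 'q'), (3, 0, 'q')]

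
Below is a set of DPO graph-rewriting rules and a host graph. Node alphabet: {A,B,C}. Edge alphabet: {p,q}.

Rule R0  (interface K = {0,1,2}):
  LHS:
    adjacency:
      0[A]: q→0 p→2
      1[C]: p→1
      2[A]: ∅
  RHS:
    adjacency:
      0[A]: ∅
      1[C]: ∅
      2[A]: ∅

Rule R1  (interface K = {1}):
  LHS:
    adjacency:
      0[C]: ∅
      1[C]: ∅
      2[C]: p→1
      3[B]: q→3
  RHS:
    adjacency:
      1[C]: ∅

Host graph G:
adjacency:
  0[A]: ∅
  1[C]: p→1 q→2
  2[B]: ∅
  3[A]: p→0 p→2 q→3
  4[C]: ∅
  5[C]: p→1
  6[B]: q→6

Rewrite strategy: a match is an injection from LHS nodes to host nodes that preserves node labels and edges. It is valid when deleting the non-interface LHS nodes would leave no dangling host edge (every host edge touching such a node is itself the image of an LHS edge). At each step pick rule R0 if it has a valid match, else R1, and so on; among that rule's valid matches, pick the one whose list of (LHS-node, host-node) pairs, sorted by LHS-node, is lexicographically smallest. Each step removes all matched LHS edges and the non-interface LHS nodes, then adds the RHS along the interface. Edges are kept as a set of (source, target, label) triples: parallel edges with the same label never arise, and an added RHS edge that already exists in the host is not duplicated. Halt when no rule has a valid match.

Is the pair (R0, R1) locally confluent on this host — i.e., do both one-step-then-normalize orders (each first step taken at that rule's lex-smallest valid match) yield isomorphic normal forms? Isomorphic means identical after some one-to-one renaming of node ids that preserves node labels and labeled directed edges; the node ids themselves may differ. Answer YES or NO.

Answer: YES

Rewrite trace:
branch R0-first: apply at {0↦3, 1↦1, 2↦0} → |E|=4, then 1 more step(s) → NF |V|=4 |E|=2 V={0:A, 1:C, 2:B, 3:A} E=1-q->2 3-p->2
branch R1-first: apply at {0↦4, 1↦1, 2↦5, 3↦6} → |E|=5, then 1 more step(s) → NF |V|=4 |E|=2 V={0:A, 1:C, 2:B, 3:A} E=1-q->2 3-p->2
graphs isomorphic (equal up to label-preserving node renaming)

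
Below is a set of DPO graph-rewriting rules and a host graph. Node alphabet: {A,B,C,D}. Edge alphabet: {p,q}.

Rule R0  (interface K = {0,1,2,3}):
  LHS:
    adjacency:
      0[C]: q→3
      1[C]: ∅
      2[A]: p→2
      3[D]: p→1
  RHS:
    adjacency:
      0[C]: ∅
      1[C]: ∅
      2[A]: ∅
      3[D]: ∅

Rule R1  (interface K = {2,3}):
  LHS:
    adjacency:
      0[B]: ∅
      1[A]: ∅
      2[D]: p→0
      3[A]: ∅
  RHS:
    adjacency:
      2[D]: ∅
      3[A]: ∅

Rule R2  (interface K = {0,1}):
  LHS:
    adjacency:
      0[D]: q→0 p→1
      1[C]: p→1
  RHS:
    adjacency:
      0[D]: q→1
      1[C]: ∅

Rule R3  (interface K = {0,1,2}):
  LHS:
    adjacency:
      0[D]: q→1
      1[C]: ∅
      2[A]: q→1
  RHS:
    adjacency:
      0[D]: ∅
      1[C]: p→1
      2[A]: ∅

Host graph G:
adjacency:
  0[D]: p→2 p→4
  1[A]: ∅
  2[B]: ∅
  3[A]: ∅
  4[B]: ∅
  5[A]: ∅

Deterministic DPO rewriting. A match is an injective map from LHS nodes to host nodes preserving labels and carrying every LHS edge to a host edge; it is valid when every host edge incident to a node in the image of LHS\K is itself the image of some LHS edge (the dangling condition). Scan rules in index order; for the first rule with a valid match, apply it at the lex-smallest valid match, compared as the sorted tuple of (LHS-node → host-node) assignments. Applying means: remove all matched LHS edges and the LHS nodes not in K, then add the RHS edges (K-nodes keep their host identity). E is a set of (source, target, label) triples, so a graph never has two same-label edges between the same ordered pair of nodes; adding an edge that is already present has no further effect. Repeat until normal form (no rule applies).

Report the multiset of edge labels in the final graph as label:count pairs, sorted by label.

Answer: (no edges)

Steps:
initial: |V|=6 |E|=2  E = 0-p->2 0-p->4
step 1: apply R1 at {0↦2, 1↦1, 2↦0, 3↦3}  → |V|=4 |E|=1  E = 0-p->4
step 2: apply R1 at {0↦4, 1↦3, 2↦0, 3↦5}  → |V|=2 |E|=0  E = ∅
final graph: no rule applies after step 2
NF edges: []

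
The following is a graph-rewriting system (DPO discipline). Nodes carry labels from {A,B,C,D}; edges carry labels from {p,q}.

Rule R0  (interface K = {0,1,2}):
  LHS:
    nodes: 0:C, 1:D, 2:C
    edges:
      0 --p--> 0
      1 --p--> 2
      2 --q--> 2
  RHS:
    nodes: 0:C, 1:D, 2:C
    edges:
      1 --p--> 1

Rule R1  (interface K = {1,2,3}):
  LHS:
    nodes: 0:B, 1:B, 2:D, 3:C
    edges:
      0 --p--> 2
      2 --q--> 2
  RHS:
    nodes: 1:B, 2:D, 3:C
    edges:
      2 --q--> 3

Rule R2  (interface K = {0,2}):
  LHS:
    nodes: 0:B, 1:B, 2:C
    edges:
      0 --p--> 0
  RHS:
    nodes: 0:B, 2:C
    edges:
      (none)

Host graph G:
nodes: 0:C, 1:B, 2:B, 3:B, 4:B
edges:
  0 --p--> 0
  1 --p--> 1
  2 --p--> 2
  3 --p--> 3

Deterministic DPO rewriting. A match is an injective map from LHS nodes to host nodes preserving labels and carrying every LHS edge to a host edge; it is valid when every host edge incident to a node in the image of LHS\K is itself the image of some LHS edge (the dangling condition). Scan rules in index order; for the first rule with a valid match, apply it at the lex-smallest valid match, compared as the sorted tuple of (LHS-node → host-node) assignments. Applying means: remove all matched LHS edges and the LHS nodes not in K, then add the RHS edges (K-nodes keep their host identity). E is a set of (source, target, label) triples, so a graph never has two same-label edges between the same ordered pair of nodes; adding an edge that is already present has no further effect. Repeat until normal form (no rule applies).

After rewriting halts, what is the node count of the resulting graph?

Answer: 2

Derivation:
[0] host  ⇒  5 nodes, 4 edges  {0-p->0 1-p->1 2-p->2 3-p->3}
[1] R2 @ {0↦1, 1↦4, 2↦0}  ⇒  4 nodes, 3 edges  {0-p->0 2-p->2 3-p->3}
[2] R2 @ {0↦2, 1↦1, 2↦0}  ⇒  3 nodes, 2 edges  {0-p->0 3-p->3}
[3] R2 @ {0↦3, 1↦2, 2↦0}  ⇒  2 nodes, 1 edges  {0-p->0}
normal form: no rule applies after step 3
NF nodes: {0:C, 3:B}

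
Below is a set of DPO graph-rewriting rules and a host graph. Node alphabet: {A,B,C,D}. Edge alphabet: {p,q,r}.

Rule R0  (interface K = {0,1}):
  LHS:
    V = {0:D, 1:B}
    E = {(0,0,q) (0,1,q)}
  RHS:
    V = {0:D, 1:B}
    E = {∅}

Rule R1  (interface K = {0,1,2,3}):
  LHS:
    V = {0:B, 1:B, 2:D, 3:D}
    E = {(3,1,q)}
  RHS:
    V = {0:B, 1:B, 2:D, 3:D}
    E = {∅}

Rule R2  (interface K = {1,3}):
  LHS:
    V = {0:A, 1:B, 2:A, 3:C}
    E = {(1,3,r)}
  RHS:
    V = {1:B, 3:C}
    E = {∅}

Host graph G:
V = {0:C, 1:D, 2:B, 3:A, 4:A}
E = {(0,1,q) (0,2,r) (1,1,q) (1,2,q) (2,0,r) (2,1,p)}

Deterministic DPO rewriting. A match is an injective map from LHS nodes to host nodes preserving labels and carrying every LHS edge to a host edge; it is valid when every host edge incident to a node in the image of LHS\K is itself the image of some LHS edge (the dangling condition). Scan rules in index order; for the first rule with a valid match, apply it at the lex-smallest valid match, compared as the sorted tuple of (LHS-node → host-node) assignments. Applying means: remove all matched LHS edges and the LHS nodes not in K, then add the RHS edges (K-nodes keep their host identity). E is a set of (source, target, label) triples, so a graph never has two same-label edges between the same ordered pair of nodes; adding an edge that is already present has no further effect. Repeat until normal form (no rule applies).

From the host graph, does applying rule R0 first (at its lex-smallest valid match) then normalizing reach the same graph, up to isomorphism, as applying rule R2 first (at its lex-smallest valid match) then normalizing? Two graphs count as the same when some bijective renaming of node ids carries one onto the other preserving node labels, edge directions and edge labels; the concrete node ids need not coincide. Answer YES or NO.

Answer: YES

Rewrite trace:
branch R0-first: apply at {0↦1, 1↦2} → |E|=4, then 1 more step(s) → NF |V|=3 |E|=3 V={0:C, 1:D, 2:B} E=0-q->1 0-r->2 2-p->1
branch R2-first: apply at {0↦3, 1↦2, 2↦4, 3↦0} → |E|=5, then 1 more step(s) → NF |V|=3 |E|=3 V={0:C, 1:D, 2:B} E=0-q->1 0-r->2 2-p->1
graphs isomorphic (equal up to label-preserving node renaming)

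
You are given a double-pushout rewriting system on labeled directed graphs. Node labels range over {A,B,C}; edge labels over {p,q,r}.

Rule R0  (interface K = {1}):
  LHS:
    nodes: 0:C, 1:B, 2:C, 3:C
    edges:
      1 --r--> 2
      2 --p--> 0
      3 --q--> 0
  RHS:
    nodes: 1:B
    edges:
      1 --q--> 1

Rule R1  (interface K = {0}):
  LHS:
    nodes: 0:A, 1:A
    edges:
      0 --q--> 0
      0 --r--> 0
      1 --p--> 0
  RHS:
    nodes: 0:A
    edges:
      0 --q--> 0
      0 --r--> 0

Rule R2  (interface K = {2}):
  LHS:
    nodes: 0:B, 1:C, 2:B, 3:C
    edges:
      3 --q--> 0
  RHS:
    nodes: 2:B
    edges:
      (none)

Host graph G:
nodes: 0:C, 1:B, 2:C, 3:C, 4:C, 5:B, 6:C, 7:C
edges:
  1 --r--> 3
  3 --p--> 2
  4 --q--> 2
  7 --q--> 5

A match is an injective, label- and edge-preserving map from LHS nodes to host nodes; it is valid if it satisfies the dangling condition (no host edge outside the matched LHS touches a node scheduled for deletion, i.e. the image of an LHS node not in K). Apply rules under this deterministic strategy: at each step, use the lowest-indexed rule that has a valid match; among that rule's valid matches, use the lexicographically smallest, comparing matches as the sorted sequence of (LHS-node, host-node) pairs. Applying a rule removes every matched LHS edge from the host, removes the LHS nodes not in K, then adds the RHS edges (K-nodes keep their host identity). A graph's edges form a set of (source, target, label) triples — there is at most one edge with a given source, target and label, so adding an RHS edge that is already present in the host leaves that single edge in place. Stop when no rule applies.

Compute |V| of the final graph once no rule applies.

Answer: 2

Derivation:
[0] host  ⇒  8 nodes, 4 edges  {1-r->3 3-p->2 4-q->2 7-q->5}
[1] R0 @ {0↦2, 1↦1, 2↦3, 3↦4}  ⇒  5 nodes, 2 edges  {1-q->1 7-q->5}
[2] R2 @ {0↦5, 1↦0, 2↦1, 3↦7}  ⇒  2 nodes, 1 edges  {1-q->1}
normal form: no rule applies after step 2
NF nodes: {1:B, 6:C}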